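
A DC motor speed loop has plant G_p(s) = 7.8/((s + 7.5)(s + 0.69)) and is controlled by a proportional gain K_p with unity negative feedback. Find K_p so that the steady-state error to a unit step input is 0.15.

For a type-0 loop with proportional control, e_ss = 1/(1 + K_p·G_p(0)).
G_p(0) = 1.507. Require 1/(1 + K_p·1.507) = 0.15, so 1 + 1.507·K_p = 6.667.
K_p = (6.667 − 1)/1.507 = 3.76.

K_p = 3.76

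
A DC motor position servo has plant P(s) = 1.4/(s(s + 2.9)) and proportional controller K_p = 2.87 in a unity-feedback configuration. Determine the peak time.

Closed-loop characteristic equation: s² + 2.9s + 4.018 = 0, so ω_n = 2.004 rad/s and ζ = 2.9/(2·2.004) = 0.7234.
Damped frequency ω_d = ω_n√(1−ζ²) = 1.384 rad/s, so peak time T_p = π/ω_d = 2.27 s.

T_p = 2.27 s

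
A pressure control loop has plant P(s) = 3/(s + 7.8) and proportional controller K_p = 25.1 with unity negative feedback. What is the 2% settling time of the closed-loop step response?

Closed-loop transfer function: T(s) = K_p·P(s)/(1 + K_p·P(s)) = 75.3/(s + 7.8 + 75.3) = 75.3/(s + 83.1).
Time constant τ = 1/83.1 = 0.01203 s, so the 2% settling time is about 4τ = 0.0481 s.

T_s ≈ 0.0481 s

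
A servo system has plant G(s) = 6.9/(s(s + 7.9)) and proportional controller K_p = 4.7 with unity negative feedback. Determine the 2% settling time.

T_s ≈ 1.01 s

The closed-loop denominator s² + 7.9s + 32.43 gives ω_n = √32.43 = 5.695 and ζ = 7.9/(2ω_n) = 0.6936.
2% settling time T_s ≈ 4/(ζω_n) = 4/3.95 = 1.01 s.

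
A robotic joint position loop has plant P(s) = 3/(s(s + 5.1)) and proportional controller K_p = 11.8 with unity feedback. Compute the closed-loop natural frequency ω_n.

1 + K_p·P(s) = 0 gives s² + 5.1s + 35.4 = 0.
So ω_n² = 35.4 ⇒ ω_n = 5.95 rad/s, and ζ = 5.1/(2ω_n) = 0.429.

ω_n = 5.95 rad/s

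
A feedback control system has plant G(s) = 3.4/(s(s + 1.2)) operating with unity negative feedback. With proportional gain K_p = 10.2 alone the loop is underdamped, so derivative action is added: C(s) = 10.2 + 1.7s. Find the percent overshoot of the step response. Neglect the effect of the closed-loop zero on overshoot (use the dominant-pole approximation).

Forward path: (10.2 + 1.7s)·3.4/(s(s+1.2)). The closed-loop characteristic equation is s² + (1.2 + 3.4·1.7)s + 3.4·10.2 = 0.
That is s² + 6.98s + 34.68 = 0, so ω_n = 5.889 rad/s and ζ = 6.98/(2·5.889) = 0.5926.
%OS = 100·exp(−πζ/√(1−ζ²)) = 9.91%.

9.91%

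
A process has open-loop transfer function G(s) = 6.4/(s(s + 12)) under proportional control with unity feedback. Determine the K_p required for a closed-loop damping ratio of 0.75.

K_p = 10

Closed-loop characteristic equation: s² + 12s + K_p·6.4 = 0.
So ω_n = √(6.4K_p) and 2ζω_n = 12, giving ζ = 12/(2√(6.4K_p)).
Setting ζ = 0.75: √(6.4K_p) = 12/(2·0.75) = 8, so K_p = 64/6.4 = 10.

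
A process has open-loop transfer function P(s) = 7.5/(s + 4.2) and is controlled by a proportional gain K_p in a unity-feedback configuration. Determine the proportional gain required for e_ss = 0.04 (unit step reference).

K_p = 13.4

For a type-0 loop with proportional control, e_ss = 1/(1 + K_p·P(0)).
P(0) = 1.786. Require 1/(1 + K_p·1.786) = 0.04, so 1 + 1.786·K_p = 25.
K_p = (25 − 1)/1.786 = 13.4.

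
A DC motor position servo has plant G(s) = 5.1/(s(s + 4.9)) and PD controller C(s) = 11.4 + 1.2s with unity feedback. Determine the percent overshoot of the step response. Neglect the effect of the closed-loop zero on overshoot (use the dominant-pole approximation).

Forward path: (11.4 + 1.2s)·5.1/(s(s+4.9)). The closed-loop characteristic equation is s² + (4.9 + 5.1·1.2)s + 5.1·11.4 = 0.
That is s² + 11.02s + 58.14 = 0, so ω_n = 7.625 rad/s and ζ = 11.02/(2·7.625) = 0.7226.
%OS = 100·exp(−πζ/√(1−ζ²)) = 3.75%.

3.75%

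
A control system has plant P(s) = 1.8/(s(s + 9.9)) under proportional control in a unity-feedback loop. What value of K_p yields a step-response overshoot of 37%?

K_p = 150

From %OS = 100·exp(−πζ/√(1−ζ²)) = 37%, ζ = −ln(0.37)/√(π²+ln²(0.37)) = 0.3017.
Characteristic equation s² + 9.9s + 1.8K_p = 0 gives ζ = 9.9/(2√(1.8K_p)).
Setting ζ = 0.3017: √(1.8K_p) = 9.9/(2·0.3017) = 16.41, so K_p = 269.1/1.8 = 150.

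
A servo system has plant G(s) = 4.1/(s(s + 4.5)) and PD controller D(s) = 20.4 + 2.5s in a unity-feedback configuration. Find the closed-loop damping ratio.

ζ = 0.806

Forward path: (20.4 + 2.5s)·4.1/(s(s+4.5)). The closed-loop characteristic equation is s² + (4.5 + 4.1·2.5)s + 4.1·20.4 = 0.
That is s² + 14.75s + 83.64 = 0, so ω_n = 9.145 rad/s and ζ = 14.75/(2·9.145) = 0.8064.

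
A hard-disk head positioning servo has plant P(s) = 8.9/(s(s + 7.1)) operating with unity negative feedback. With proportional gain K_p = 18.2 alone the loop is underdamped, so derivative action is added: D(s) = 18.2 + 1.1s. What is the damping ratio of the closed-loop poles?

Forward path: (18.2 + 1.1s)·8.9/(s(s+7.1)). The closed-loop characteristic equation is s² + (7.1 + 8.9·1.1)s + 8.9·18.2 = 0.
That is s² + 16.89s + 162 = 0, so ω_n = 12.73 rad/s and ζ = 16.89/(2·12.73) = 0.6635.

ζ = 0.664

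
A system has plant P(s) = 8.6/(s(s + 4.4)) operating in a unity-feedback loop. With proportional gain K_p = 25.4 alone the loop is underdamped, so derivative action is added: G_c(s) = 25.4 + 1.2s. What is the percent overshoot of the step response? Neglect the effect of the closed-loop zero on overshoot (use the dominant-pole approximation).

Forward path: (25.4 + 1.2s)·8.6/(s(s+4.4)). The closed-loop characteristic equation is s² + (4.4 + 8.6·1.2)s + 8.6·25.4 = 0.
That is s² + 14.72s + 218.4 = 0, so ω_n = 14.78 rad/s and ζ = 14.72/(2·14.78) = 0.498.
%OS = 100·exp(−πζ/√(1−ζ²)) = 16.5%.

16.5%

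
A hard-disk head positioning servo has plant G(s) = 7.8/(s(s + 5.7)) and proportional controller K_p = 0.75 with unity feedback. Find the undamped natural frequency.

ω_n = 2.42 rad/s

With unity feedback the closed-loop characteristic equation is s² + 5.7s + 0.75·7.8 = s² + 5.7s + 5.85 = 0.
So ω_n² = 5.85 ⇒ ω_n = 2.419 rad/s, and ζ = 5.7/(2ω_n) = 1.18.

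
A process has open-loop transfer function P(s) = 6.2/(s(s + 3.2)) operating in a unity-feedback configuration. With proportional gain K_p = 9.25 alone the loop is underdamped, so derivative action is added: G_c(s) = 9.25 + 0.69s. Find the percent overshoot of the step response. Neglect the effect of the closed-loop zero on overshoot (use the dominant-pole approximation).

Forward path: (9.25 + 0.69s)·6.2/(s(s+3.2)). The closed-loop characteristic equation is s² + (3.2 + 6.2·0.69)s + 6.2·9.25 = 0.
That is s² + 7.478s + 57.35 = 0, so ω_n = 7.573 rad/s and ζ = 7.478/(2·7.573) = 0.4937.
%OS = 100·exp(−πζ/√(1−ζ²)) = 16.8%.

16.8%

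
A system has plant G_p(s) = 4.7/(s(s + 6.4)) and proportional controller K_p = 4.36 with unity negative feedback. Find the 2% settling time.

T_s ≈ 1.25 s

The closed-loop denominator s² + 6.4s + 20.49 gives ω_n = √20.49 = 4.527 and ζ = 6.4/(2ω_n) = 0.7069.
2% settling time T_s ≈ 4/(ζω_n) = 4/3.2 = 1.25 s.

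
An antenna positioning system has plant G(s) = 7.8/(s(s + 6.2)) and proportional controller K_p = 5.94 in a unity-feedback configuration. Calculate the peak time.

T_p = 0.518 s

From 1 + K_pG(s) = 0: s² + 6.2s + 46.33 = 0 ⇒ ω_n = 6.807, ζ = 0.4554.
Damped frequency ω_d = ω_n√(1−ζ²) = 6.06 rad/s, so peak time T_p = π/ω_d = 0.518 s.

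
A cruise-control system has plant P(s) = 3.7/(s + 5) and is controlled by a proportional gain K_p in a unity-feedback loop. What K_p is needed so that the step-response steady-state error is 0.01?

For a type-0 loop with proportional control, e_ss = 1/(1 + K_p·P(0)).
P(0) = 0.74. Require 1/(1 + K_p·0.74) = 0.01, so 1 + 0.74·K_p = 100.
K_p = (100 − 1)/0.74 = 134.

K_p = 134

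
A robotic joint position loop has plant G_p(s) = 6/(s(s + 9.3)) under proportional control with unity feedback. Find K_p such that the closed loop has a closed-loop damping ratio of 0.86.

K_p = 4.87

Closed-loop characteristic equation: s² + 9.3s + K_p·6 = 0.
So ω_n = √(6K_p) and 2ζω_n = 9.3, giving ζ = 9.3/(2√(6K_p)).
Setting ζ = 0.86: √(6K_p) = 9.3/(2·0.86) = 5.407, so K_p = 29.24/6 = 4.87.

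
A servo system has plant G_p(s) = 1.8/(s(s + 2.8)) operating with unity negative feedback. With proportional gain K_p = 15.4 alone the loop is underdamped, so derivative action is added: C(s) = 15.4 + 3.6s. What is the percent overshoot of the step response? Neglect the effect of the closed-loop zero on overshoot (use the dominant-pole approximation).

Forward path: (15.4 + 3.6s)·1.8/(s(s+2.8)). The closed-loop characteristic equation is s² + (2.8 + 1.8·3.6)s + 1.8·15.4 = 0.
That is s² + 9.28s + 27.72 = 0, so ω_n = 5.265 rad/s and ζ = 9.28/(2·5.265) = 0.8813.
%OS = 100·exp(−πζ/√(1−ζ²)) = 0.285%.

0.285%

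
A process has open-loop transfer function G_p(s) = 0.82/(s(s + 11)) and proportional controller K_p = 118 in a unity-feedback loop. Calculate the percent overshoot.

The closed-loop denominator s² + 11s + 96.76 gives ω_n = √96.76 = 9.837 and ζ = 11/(2ω_n) = 0.5591.
%OS = 100·exp(−πζ/√(1−ζ²)) = 100·exp(−π·0.5591/√0.6874) = 12%.

12%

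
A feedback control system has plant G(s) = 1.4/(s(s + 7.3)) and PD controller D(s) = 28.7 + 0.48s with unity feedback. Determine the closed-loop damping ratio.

ζ = 0.629

Forward path: (28.7 + 0.48s)·1.4/(s(s+7.3)). The closed-loop characteristic equation is s² + (7.3 + 1.4·0.48)s + 1.4·28.7 = 0.
That is s² + 7.972s + 40.18 = 0, so ω_n = 6.339 rad/s and ζ = 7.972/(2·6.339) = 0.6288.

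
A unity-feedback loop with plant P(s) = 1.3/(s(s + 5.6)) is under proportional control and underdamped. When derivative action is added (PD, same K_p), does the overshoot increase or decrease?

The derivative term adds K·K_d to the s-coefficient of the characteristic equation, raising 2ζω_n while ω_n is unchanged; ζ increases, so overshoot decreases.

decrease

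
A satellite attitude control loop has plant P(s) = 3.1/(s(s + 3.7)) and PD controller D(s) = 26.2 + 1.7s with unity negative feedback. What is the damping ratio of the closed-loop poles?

Forward path: (26.2 + 1.7s)·3.1/(s(s+3.7)). The closed-loop characteristic equation is s² + (3.7 + 3.1·1.7)s + 3.1·26.2 = 0.
That is s² + 8.97s + 81.22 = 0, so ω_n = 9.012 rad/s and ζ = 8.97/(2·9.012) = 0.4977.

ζ = 0.498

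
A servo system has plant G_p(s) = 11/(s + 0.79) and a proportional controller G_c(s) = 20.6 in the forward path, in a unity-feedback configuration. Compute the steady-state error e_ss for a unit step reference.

The loop is type 0. Static position error constant K_pos = G_c(0)·G_p(0) = 20.6·13.92 = 286.8.
Steady-state error to a unit step: e_ss = 1/(1+K_pos) = 1/287.8 = 0.00347.

0.00347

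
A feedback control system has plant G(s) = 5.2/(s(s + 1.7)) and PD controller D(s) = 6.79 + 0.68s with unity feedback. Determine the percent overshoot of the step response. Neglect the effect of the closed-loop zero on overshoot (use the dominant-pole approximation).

21.4%

Forward path: (6.79 + 0.68s)·5.2/(s(s+1.7)). The closed-loop characteristic equation is s² + (1.7 + 5.2·0.68)s + 5.2·6.79 = 0.
That is s² + 5.236s + 35.31 = 0, so ω_n = 5.942 rad/s and ζ = 5.236/(2·5.942) = 0.4406.
%OS = 100·exp(−πζ/√(1−ζ²)) = 21.4%.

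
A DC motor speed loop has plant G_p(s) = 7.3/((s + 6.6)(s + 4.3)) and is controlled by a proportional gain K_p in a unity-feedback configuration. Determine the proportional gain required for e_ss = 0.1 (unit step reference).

K_p = 35

Steady-state error for a unit step on this type-0 loop is 1/(1 + K_p·G_p(0)).
G_p(0) = 0.2572. Require 1/(1 + K_p·0.2572) = 0.1, so 1 + 0.2572·K_p = 10.
K_p = (10 − 1)/0.2572 = 35.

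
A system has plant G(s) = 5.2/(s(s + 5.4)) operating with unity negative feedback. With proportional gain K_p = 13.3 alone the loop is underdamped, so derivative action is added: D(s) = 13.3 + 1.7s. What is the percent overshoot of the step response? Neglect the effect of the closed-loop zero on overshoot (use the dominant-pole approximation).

0.549%

Forward path: (13.3 + 1.7s)·5.2/(s(s+5.4)). The closed-loop characteristic equation is s² + (5.4 + 5.2·1.7)s + 5.2·13.3 = 0.
That is s² + 14.24s + 69.16 = 0, so ω_n = 8.316 rad/s and ζ = 14.24/(2·8.316) = 0.8562.
%OS = 100·exp(−πζ/√(1−ζ²)) = 0.549%.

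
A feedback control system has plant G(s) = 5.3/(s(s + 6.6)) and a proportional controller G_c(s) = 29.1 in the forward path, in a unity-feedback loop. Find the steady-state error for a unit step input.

0

The open loop G_c(s)G(s) has a pole at the origin (type 1), so the static position error constant is infinite and e_ss = 1/(1+∞) = 0.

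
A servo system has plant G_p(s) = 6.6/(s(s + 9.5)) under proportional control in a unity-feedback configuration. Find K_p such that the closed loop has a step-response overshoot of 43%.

K_p = 50.8

From %OS = 100·exp(−πζ/√(1−ζ²)) = 43%, ζ = −ln(0.43)/√(π²+ln²(0.43)) = 0.2594.
Characteristic equation s² + 9.5s + 6.6K_p = 0 gives ζ = 9.5/(2√(6.6K_p)).
Setting ζ = 0.2594: √(6.6K_p) = 9.5/(2·0.2594) = 18.31, so K_p = 335.2/6.6 = 50.8.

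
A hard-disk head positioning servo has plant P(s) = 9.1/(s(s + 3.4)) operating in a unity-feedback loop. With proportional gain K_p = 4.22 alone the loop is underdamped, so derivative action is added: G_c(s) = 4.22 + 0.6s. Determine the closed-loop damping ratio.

ζ = 0.715

Forward path: (4.22 + 0.6s)·9.1/(s(s+3.4)). The closed-loop characteristic equation is s² + (3.4 + 9.1·0.6)s + 9.1·4.22 = 0.
That is s² + 8.86s + 38.4 = 0, so ω_n = 6.197 rad/s and ζ = 8.86/(2·6.197) = 0.7149.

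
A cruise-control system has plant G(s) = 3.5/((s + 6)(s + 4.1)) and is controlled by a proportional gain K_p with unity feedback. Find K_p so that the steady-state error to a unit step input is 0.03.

For a type-0 loop with proportional control, e_ss = 1/(1 + K_p·G(0)).
G(0) = 0.1423. Require 1/(1 + K_p·0.1423) = 0.03, so 1 + 0.1423·K_p = 33.33.
K_p = (33.33 − 1)/0.1423 = 227.

K_p = 227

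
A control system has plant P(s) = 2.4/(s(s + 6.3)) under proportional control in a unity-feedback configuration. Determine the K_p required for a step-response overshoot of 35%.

K_p = 41.2

From %OS = 100·exp(−πζ/√(1−ζ²)) = 35%, ζ = −ln(0.35)/√(π²+ln²(0.35)) = 0.3169.
Characteristic equation s² + 6.3s + 2.4K_p = 0 gives ζ = 6.3/(2√(2.4K_p)).
Setting ζ = 0.3169: √(2.4K_p) = 6.3/(2·0.3169) = 9.939, so K_p = 98.78/2.4 = 41.2.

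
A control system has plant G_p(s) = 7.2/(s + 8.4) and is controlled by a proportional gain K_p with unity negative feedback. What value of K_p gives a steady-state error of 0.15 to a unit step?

The loop is type 0, so e_ss(step) = 1/(1 + K_pos) with K_pos = K_p·G_p(0).
G_p(0) = 0.8571. Require 1/(1 + K_p·0.8571) = 0.15, so 1 + 0.8571·K_p = 6.667.
K_p = (6.667 − 1)/0.8571 = 6.61.

K_p = 6.61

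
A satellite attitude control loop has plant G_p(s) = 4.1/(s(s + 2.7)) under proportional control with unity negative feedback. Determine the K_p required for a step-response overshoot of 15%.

From %OS = 100·exp(−πζ/√(1−ζ²)) = 15%, ζ = −ln(0.15)/√(π²+ln²(0.15)) = 0.5169.
Characteristic equation s² + 2.7s + 4.1K_p = 0 gives ζ = 2.7/(2√(4.1K_p)).
Setting ζ = 0.5169: √(4.1K_p) = 2.7/(2·0.5169) = 2.612, so K_p = 6.82/4.1 = 1.66.

K_p = 1.66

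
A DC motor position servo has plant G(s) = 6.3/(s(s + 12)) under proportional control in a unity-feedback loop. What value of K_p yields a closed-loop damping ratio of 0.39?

K_p = 37.6

Closed-loop characteristic equation: s² + 12s + K_p·6.3 = 0.
So ω_n = √(6.3K_p) and 2ζω_n = 12, giving ζ = 12/(2√(6.3K_p)).
Setting ζ = 0.39: √(6.3K_p) = 12/(2·0.39) = 15.38, so K_p = 236.7/6.3 = 37.6.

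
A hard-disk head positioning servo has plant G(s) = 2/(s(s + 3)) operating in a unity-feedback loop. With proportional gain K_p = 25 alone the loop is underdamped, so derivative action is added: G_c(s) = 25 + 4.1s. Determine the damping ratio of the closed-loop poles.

Forward path: (25 + 4.1s)·2/(s(s+3)). The closed-loop characteristic equation is s² + (3 + 2·4.1)s + 2·25 = 0.
That is s² + 11.2s + 50 = 0, so ω_n = 7.071 rad/s and ζ = 11.2/(2·7.071) = 0.792.

ζ = 0.792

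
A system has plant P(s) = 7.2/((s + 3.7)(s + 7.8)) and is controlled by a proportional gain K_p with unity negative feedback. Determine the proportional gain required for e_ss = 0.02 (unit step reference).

K_p = 196

For a type-0 loop with proportional control, e_ss = 1/(1 + K_p·P(0)).
P(0) = 0.2495. Require 1/(1 + K_p·0.2495) = 0.02, so 1 + 0.2495·K_p = 50.
K_p = (50 − 1)/0.2495 = 196.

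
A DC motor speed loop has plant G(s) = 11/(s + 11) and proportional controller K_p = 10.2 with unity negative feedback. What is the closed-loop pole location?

s = -123.2

Closed-loop transfer function: T(s) = K_p·G(s)/(1 + K_p·G(s)) = 112.2/(s + 11 + 112.2) = 112.2/(s + 123.2).
The closed-loop pole is at s = −123.2.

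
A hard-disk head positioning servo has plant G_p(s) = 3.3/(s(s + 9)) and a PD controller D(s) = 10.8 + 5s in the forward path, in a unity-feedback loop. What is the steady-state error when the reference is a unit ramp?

The loop has one pole at the origin (type 1). Velocity error constant K_v = lim_{s→0} s·D(s)G_p(s) = 10.8·3.3/9 = 3.96.
Steady-state error to a unit ramp: e_ss = 1/K_v = 0.253.

0.253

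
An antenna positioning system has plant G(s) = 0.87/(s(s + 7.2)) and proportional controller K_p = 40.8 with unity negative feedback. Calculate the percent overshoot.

9.23%

Closed-loop characteristic equation: s² + 7.2s + 35.5 = 0, so ω_n = 5.958 rad/s and ζ = 7.2/(2·5.958) = 0.6042.
%OS = 100·exp(−πζ/√(1−ζ²)) = 100·exp(−π·0.6042/√0.6349) = 9.23%.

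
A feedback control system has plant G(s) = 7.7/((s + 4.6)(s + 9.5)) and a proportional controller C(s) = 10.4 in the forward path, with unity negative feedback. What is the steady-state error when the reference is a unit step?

The loop is type 0. Static position error constant K_pos = C(0)·G(0) = 10.4·0.1762 = 1.832.
Steady-state error to a unit step: e_ss = 1/(1+K_pos) = 1/2.832 = 0.353.

0.353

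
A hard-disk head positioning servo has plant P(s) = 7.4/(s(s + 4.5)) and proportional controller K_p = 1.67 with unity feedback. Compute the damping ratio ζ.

With unity feedback the closed-loop characteristic equation is s² + 4.5s + 1.67·7.4 = s² + 4.5s + 12.36 = 0.
Matching s² + 2ζω_n s + ω_n²: ω_n = √12.36 = 3.515 rad/s and 2ζω_n = 4.5, so ζ = 4.5/(2·3.515) = 0.64.

ζ = 0.64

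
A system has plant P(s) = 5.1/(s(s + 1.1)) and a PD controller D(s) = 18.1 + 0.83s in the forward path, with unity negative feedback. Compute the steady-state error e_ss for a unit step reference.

The open loop D(s)P(s) has a pole at the origin (type 1), so the static position error constant is infinite and e_ss = 1/(1+∞) = 0.

0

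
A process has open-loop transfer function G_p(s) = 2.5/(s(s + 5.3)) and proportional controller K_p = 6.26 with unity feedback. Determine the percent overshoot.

Closed-loop characteristic equation: s² + 5.3s + 15.65 = 0, so ω_n = 3.956 rad/s and ζ = 5.3/(2·3.956) = 0.6699.
%OS = 100·exp(−πζ/√(1−ζ²)) = 100·exp(−π·0.6699/√0.5513) = 5.88%.

5.88%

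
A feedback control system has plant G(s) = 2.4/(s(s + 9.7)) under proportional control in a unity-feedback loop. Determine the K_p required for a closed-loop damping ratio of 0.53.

Closed-loop characteristic equation: s² + 9.7s + K_p·2.4 = 0.
So ω_n = √(2.4K_p) and 2ζω_n = 9.7, giving ζ = 9.7/(2√(2.4K_p)).
Setting ζ = 0.53: √(2.4K_p) = 9.7/(2·0.53) = 9.151, so K_p = 83.74/2.4 = 34.9.

K_p = 34.9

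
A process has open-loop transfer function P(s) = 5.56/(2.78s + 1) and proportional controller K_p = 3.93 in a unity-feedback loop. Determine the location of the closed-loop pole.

Closed loop: T(s) = K_p·P/(1+K_p·P) = 21.85/(2.78s + 1 + 21.85), with pole at s = −(1 + 21.85)/2.78 = −8.22.

s = -8.22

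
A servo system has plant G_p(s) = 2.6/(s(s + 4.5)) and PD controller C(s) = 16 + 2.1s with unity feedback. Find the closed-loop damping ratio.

Forward path: (16 + 2.1s)·2.6/(s(s+4.5)). The closed-loop characteristic equation is s² + (4.5 + 2.6·2.1)s + 2.6·16 = 0.
That is s² + 9.96s + 41.6 = 0, so ω_n = 6.45 rad/s and ζ = 9.96/(2·6.45) = 0.7721.

ζ = 0.772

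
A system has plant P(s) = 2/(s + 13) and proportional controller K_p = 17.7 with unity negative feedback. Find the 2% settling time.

T_s ≈ 0.0826 s

Closed-loop transfer function: T(s) = K_p·P(s)/(1 + K_p·P(s)) = 35.4/(s + 13 + 35.4) = 35.4/(s + 48.4).
Time constant τ = 1/48.4 = 0.02066 s, so the 2% settling time is about 4τ = 0.0826 s.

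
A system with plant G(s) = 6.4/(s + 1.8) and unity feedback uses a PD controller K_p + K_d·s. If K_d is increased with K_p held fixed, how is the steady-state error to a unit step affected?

unchanged

K_d affects only the transient (the s-coefficient); the DC loop gain, and hence e_ss, depends only on K_p.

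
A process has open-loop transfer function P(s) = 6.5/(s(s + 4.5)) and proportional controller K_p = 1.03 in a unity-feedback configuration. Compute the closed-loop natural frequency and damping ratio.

With unity feedback the closed-loop characteristic equation is s² + 4.5s + 1.03·6.5 = s² + 4.5s + 6.695 = 0.
Matching s² + 2ζω_n s + ω_n²: ω_n = √6.695 = 2.587 rad/s and 2ζω_n = 4.5, so ζ = 4.5/(2·2.587) = 0.87.

ω_n = 2.59 rad/s, ζ = 0.87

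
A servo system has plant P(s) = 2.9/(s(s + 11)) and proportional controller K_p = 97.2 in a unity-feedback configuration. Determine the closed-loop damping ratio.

ζ = 0.328

The closed-loop denominator is s(s+11) + 97.2·2.9 = s² + 11s + 281.9.
So ω_n² = 281.9 ⇒ ω_n = 16.79 rad/s, and ζ = 11/(2ω_n) = 0.328.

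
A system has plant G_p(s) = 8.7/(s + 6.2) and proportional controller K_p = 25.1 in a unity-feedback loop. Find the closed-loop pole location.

s = -224.6

Closed-loop transfer function: T(s) = K_p·G_p(s)/(1 + K_p·G_p(s)) = 218.4/(s + 6.2 + 218.4) = 218.4/(s + 224.6).
The closed-loop pole is at s = −224.6.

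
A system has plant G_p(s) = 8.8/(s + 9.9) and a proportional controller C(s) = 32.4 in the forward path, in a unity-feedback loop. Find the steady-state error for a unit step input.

The loop is type 0. Static position error constant K_pos = C(0)·G_p(0) = 32.4·0.8889 = 28.8.
Steady-state error to a unit step: e_ss = 1/(1+K_pos) = 1/29.8 = 0.0336.

0.0336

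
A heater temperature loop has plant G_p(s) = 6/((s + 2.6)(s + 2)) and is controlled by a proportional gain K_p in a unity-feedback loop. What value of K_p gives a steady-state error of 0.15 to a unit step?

K_p = 4.91

Steady-state error for a unit step on this type-0 loop is 1/(1 + K_p·G_p(0)).
G_p(0) = 1.154. Require 1/(1 + K_p·1.154) = 0.15, so 1 + 1.154·K_p = 6.667.
K_p = (6.667 − 1)/1.154 = 4.91.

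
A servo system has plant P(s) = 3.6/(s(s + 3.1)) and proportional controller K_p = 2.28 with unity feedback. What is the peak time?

T_p = 1.3 s

The closed-loop denominator s² + 3.1s + 8.208 gives ω_n = √8.208 = 2.865 and ζ = 3.1/(2ω_n) = 0.541.
Damped frequency ω_d = ω_n√(1−ζ²) = 2.409 rad/s, so peak time T_p = π/ω_d = 1.3 s.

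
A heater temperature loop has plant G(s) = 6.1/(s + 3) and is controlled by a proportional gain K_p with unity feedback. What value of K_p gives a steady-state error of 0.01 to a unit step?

Steady-state error for a unit step on this type-0 loop is 1/(1 + K_p·G(0)).
G(0) = 2.033. Require 1/(1 + K_p·2.033) = 0.01, so 1 + 2.033·K_p = 100.
K_p = (100 − 1)/2.033 = 48.7.

K_p = 48.7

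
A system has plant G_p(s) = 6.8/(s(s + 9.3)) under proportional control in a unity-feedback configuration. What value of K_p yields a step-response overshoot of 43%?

From %OS = 100·exp(−πζ/√(1−ζ²)) = 43%, ζ = −ln(0.43)/√(π²+ln²(0.43)) = 0.2594.
Characteristic equation s² + 9.3s + 6.8K_p = 0 gives ζ = 9.3/(2√(6.8K_p)).
Setting ζ = 0.2594: √(6.8K_p) = 9.3/(2·0.2594) = 17.92, so K_p = 321.2/6.8 = 47.2.

K_p = 47.2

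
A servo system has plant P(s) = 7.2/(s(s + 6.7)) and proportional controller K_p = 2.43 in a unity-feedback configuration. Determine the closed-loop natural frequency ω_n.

ω_n = 4.18 rad/s

With unity feedback the closed-loop characteristic equation is s² + 6.7s + 2.43·7.2 = s² + 6.7s + 17.5 = 0.
Matching s² + 2ζω_n s + ω_n²: ω_n = √17.5 = 4.183 rad/s and 2ζω_n = 6.7, so ζ = 6.7/(2·4.183) = 0.801.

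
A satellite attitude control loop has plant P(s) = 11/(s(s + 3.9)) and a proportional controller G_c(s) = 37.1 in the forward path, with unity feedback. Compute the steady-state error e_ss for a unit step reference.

The open loop G_c(s)P(s) has a pole at the origin (type 1), so the static position error constant is infinite and e_ss = 1/(1+∞) = 0.

0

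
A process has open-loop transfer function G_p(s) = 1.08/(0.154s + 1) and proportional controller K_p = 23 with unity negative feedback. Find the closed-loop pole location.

Closed loop: T(s) = K_p·G_p/(1+K_p·G_p) = 24.84/(0.154s + 1 + 24.84), with pole at s = −(1 + 24.84)/0.154 = −167.8.

s = -167.8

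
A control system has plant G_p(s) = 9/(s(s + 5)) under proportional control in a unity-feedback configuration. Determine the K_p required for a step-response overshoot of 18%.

K_p = 3.03

From %OS = 100·exp(−πζ/√(1−ζ²)) = 18%, ζ = −ln(0.18)/√(π²+ln²(0.18)) = 0.4791.
Characteristic equation s² + 5s + 9K_p = 0 gives ζ = 5/(2√(9K_p)).
Setting ζ = 0.4791: √(9K_p) = 5/(2·0.4791) = 5.218, so K_p = 27.23/9 = 3.03.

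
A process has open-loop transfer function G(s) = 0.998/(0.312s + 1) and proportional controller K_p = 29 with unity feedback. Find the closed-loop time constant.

Closed loop: T(s) = K_p·G/(1+K_p·G) = 28.94/(0.312s + 1 + 28.94), with pole at s = −(1 + 28.94)/0.312 = −95.97.
Closed-loop time constant τ = 1/95.97 = 0.0104 s.

τ = 0.0104 s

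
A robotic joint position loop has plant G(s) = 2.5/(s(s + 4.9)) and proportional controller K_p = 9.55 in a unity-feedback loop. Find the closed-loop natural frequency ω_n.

ω_n = 4.89 rad/s

With unity feedback the closed-loop characteristic equation is s² + 4.9s + 9.55·2.5 = s² + 4.9s + 23.88 = 0.
Matching s² + 2ζω_n s + ω_n²: ω_n = √23.88 = 4.886 rad/s and 2ζω_n = 4.9, so ζ = 4.9/(2·4.886) = 0.501.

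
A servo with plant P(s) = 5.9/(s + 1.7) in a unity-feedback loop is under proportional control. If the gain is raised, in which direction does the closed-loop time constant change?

The closed-loop bandwidth 1.7+K_p·5.9 grows with K_p, so τ shrinks.

decrease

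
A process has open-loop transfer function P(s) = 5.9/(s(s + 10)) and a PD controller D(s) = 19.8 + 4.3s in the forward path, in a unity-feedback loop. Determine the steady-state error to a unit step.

The open loop D(s)P(s) has a pole at the origin (type 1), so the static position error constant is infinite and e_ss = 1/(1+∞) = 0.

0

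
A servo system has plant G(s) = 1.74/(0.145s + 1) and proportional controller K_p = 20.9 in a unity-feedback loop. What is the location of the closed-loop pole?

s = -257.7

Closed loop: T(s) = K_p·G/(1+K_p·G) = 36.37/(0.145s + 1 + 36.37), with pole at s = −(1 + 36.37)/0.145 = −257.7.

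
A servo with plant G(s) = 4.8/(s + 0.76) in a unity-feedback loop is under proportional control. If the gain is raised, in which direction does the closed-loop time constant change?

decrease

The closed-loop bandwidth 0.76+K_p·4.8 grows with K_p, so τ shrinks.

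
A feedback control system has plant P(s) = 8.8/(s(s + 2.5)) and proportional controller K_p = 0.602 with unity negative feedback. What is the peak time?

T_p = 1.63 s

Closed-loop characteristic equation: s² + 2.5s + 5.298 = 0, so ω_n = 2.302 rad/s and ζ = 2.5/(2·2.302) = 0.5431.
Damped frequency ω_d = ω_n√(1−ζ²) = 1.933 rad/s, so peak time T_p = π/ω_d = 1.63 s.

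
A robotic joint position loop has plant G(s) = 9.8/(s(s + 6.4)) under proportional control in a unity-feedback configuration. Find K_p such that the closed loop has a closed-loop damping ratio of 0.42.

Closed-loop characteristic equation: s² + 6.4s + K_p·9.8 = 0.
So ω_n = √(9.8K_p) and 2ζω_n = 6.4, giving ζ = 6.4/(2√(9.8K_p)).
Setting ζ = 0.42: √(9.8K_p) = 6.4/(2·0.42) = 7.619, so K_p = 58.05/9.8 = 5.92.

K_p = 5.92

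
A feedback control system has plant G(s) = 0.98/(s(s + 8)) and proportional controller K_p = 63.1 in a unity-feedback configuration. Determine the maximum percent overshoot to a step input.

From 1 + K_pG(s) = 0: s² + 8s + 61.84 = 0 ⇒ ω_n = 7.864, ζ = 0.5087.
%OS = 100·exp(−πζ/√(1−ζ²)) = 100·exp(−π·0.5087/√0.7413) = 15.6%.

15.6%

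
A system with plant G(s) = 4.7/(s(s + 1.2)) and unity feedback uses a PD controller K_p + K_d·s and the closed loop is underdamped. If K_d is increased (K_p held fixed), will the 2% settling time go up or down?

Characteristic equation s² + (1.2 + 4.7K_d)s + 4.7K_p = 0: raising K_d increases ζω_n = (1.2+4.7K_d)/2 while the loop stays underdamped, so T_s ≈ 4/(ζω_n) decreases.

decrease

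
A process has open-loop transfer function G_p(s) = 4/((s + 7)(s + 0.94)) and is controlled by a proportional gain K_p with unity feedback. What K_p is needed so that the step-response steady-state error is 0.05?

For a type-0 loop with proportional control, e_ss = 1/(1 + K_p·G_p(0)).
G_p(0) = 0.6079. Require 1/(1 + K_p·0.6079) = 0.05, so 1 + 0.6079·K_p = 20.
K_p = (20 − 1)/0.6079 = 31.3.

K_p = 31.3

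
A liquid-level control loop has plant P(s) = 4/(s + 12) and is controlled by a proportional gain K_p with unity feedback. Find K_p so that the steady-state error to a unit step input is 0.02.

The loop is type 0, so e_ss(step) = 1/(1 + K_pos) with K_pos = K_p·P(0).
P(0) = 0.3333. Require 1/(1 + K_p·0.3333) = 0.02, so 1 + 0.3333·K_p = 50.
K_p = (50 − 1)/0.3333 = 147.

K_p = 147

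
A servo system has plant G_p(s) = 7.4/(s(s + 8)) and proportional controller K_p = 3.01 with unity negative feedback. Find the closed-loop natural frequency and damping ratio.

ω_n = 4.72 rad/s, ζ = 0.848

The closed-loop denominator is s(s+8) + 3.01·7.4 = s² + 8s + 22.27.
So ω_n² = 22.27 ⇒ ω_n = 4.72 rad/s, and ζ = 8/(2ω_n) = 0.848.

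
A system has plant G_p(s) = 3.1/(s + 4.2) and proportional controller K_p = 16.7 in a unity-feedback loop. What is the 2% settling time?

T_s ≈ 0.0715 s

Closed-loop transfer function: T(s) = K_p·G_p(s)/(1 + K_p·G_p(s)) = 51.77/(s + 4.2 + 51.77) = 51.77/(s + 55.97).
Time constant τ = 1/55.97 = 0.01787 s, so the 2% settling time is about 4τ = 0.0715 s.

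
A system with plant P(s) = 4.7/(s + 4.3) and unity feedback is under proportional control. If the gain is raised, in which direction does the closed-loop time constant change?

decrease

Closed-loop pole is at s = −(4.3+K_p·4.7); larger K_p moves it further left, so τ = 1/(4.3+K_p·4.7) decreases.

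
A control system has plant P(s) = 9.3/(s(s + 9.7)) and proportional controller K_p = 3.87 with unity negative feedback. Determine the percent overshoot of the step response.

1.34%

The closed-loop denominator s² + 9.7s + 35.99 gives ω_n = √35.99 = 5.999 and ζ = 9.7/(2ω_n) = 0.8084.
%OS = 100·exp(−πζ/√(1−ζ²)) = 100·exp(−π·0.8084/√0.3464) = 1.34%.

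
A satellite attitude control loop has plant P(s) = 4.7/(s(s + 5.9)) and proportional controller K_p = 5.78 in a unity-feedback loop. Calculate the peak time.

T_p = 0.731 s

The closed-loop denominator s² + 5.9s + 27.17 gives ω_n = √27.17 = 5.212 and ζ = 5.9/(2ω_n) = 0.566.
Damped frequency ω_d = ω_n√(1−ζ²) = 4.297 rad/s, so peak time T_p = π/ω_d = 0.731 s.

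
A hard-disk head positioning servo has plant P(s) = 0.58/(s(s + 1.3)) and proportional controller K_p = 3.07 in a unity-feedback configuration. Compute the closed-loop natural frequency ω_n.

ω_n = 1.33 rad/s

With unity feedback the closed-loop characteristic equation is s² + 1.3s + 3.07·0.58 = s² + 1.3s + 1.781 = 0.
Matching s² + 2ζω_n s + ω_n²: ω_n = √1.781 = 1.334 rad/s and 2ζω_n = 1.3, so ζ = 1.3/(2·1.334) = 0.487.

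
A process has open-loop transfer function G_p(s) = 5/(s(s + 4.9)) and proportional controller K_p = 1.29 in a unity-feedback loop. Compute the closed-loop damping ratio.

ζ = 0.965

The closed-loop denominator is s(s+4.9) + 1.29·5 = s² + 4.9s + 6.45.
Matching s² + 2ζω_n s + ω_n²: ω_n = √6.45 = 2.54 rad/s and 2ζω_n = 4.9, so ζ = 4.9/(2·2.54) = 0.965.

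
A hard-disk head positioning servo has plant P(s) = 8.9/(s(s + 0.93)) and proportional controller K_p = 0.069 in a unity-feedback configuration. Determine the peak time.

Closed-loop characteristic equation: s² + 0.93s + 0.6141 = 0, so ω_n = 0.7836 rad/s and ζ = 0.93/(2·0.7836) = 0.5934.
Damped frequency ω_d = ω_n√(1−ζ²) = 0.6308 rad/s, so peak time T_p = π/ω_d = 4.98 s.

T_p = 4.98 s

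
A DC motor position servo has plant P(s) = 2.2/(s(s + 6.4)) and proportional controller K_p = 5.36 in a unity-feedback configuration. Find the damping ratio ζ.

ζ = 0.932

With unity feedback the closed-loop characteristic equation is s² + 6.4s + 5.36·2.2 = s² + 6.4s + 11.79 = 0.
Matching s² + 2ζω_n s + ω_n²: ω_n = √11.79 = 3.434 rad/s and 2ζω_n = 6.4, so ζ = 6.4/(2·3.434) = 0.932.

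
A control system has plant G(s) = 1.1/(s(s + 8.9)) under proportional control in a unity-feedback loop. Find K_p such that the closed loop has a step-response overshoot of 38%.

From %OS = 100·exp(−πζ/√(1−ζ²)) = 38%, ζ = −ln(0.38)/√(π²+ln²(0.38)) = 0.2943.
Characteristic equation s² + 8.9s + 1.1K_p = 0 gives ζ = 8.9/(2√(1.1K_p)).
Setting ζ = 0.2943: √(1.1K_p) = 8.9/(2·0.2943) = 15.12, so K_p = 228.6/1.1 = 208.

K_p = 208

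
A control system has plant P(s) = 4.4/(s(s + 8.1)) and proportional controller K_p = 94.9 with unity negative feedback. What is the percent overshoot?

53%

The closed-loop denominator s² + 8.1s + 417.6 gives ω_n = √417.6 = 20.43 and ζ = 8.1/(2ω_n) = 0.1982.
%OS = 100·exp(−πζ/√(1−ζ²)) = 100·exp(−π·0.1982/√0.9607) = 53%.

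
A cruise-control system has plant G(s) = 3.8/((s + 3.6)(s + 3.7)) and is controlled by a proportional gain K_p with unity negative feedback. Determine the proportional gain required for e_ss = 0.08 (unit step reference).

K_p = 40.3

The loop is type 0, so e_ss(step) = 1/(1 + K_pos) with K_pos = K_p·G(0).
G(0) = 0.2853. Require 1/(1 + K_p·0.2853) = 0.08, so 1 + 0.2853·K_p = 12.5.
K_p = (12.5 − 1)/0.2853 = 40.3.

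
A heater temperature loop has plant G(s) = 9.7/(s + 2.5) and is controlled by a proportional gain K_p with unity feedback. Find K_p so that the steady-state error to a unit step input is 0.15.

K_p = 1.46

The loop is type 0, so e_ss(step) = 1/(1 + K_pos) with K_pos = K_p·G(0).
G(0) = 3.88. Require 1/(1 + K_p·3.88) = 0.15, so 1 + 3.88·K_p = 6.667.
K_p = (6.667 − 1)/3.88 = 1.46.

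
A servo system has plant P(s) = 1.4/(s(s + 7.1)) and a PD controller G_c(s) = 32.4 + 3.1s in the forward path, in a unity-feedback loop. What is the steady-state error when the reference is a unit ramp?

The loop has one pole at the origin (type 1). Velocity error constant K_v = lim_{s→0} s·G_c(s)P(s) = 32.4·1.4/7.1 = 6.389.
Steady-state error to a unit ramp: e_ss = 1/K_v = 0.157.

0.157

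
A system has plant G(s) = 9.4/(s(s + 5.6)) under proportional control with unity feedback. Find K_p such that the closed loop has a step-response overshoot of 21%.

From %OS = 100·exp(−πζ/√(1−ζ²)) = 21%, ζ = −ln(0.21)/√(π²+ln²(0.21)) = 0.4449.
Characteristic equation s² + 5.6s + 9.4K_p = 0 gives ζ = 5.6/(2√(9.4K_p)).
Setting ζ = 0.4449: √(9.4K_p) = 5.6/(2·0.4449) = 6.294, so K_p = 39.61/9.4 = 4.21.

K_p = 4.21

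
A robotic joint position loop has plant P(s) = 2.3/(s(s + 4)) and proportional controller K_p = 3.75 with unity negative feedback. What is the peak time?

From 1 + K_pP(s) = 0: s² + 4s + 8.625 = 0 ⇒ ω_n = 2.937, ζ = 0.681.
Damped frequency ω_d = ω_n√(1−ζ²) = 2.151 rad/s, so peak time T_p = π/ω_d = 1.46 s.

T_p = 1.46 s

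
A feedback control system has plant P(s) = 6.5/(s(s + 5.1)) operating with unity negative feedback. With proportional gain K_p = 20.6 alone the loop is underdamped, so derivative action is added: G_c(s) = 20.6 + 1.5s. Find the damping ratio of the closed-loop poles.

Forward path: (20.6 + 1.5s)·6.5/(s(s+5.1)). The closed-loop characteristic equation is s² + (5.1 + 6.5·1.5)s + 6.5·20.6 = 0.
That is s² + 14.85s + 133.9 = 0, so ω_n = 11.57 rad/s and ζ = 14.85/(2·11.57) = 0.6417.

ζ = 0.642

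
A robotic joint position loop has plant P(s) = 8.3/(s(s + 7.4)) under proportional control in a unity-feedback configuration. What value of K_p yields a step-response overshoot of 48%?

From %OS = 100·exp(−πζ/√(1−ζ²)) = 48%, ζ = −ln(0.48)/√(π²+ln²(0.48)) = 0.2275.
Characteristic equation s² + 7.4s + 8.3K_p = 0 gives ζ = 7.4/(2√(8.3K_p)).
Setting ζ = 0.2275: √(8.3K_p) = 7.4/(2·0.2275) = 16.26, so K_p = 264.5/8.3 = 31.9.

K_p = 31.9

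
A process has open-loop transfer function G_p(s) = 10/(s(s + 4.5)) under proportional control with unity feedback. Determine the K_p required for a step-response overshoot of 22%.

From %OS = 100·exp(−πζ/√(1−ζ²)) = 22%, ζ = −ln(0.22)/√(π²+ln²(0.22)) = 0.4342.
Characteristic equation s² + 4.5s + 10K_p = 0 gives ζ = 4.5/(2√(10K_p)).
Setting ζ = 0.4342: √(10K_p) = 4.5/(2·0.4342) = 5.182, so K_p = 26.86/10 = 2.69.

K_p = 2.69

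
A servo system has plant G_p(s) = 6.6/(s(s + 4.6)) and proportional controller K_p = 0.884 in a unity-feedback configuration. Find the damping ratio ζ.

The closed-loop denominator is s(s+4.6) + 0.884·6.6 = s² + 4.6s + 5.834.
Matching s² + 2ζω_n s + ω_n²: ω_n = √5.834 = 2.415 rad/s and 2ζω_n = 4.6, so ζ = 4.6/(2·2.415) = 0.952.

ζ = 0.952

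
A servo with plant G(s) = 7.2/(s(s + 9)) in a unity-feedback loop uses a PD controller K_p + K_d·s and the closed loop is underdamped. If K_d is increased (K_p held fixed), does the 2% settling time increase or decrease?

Characteristic equation s² + (9 + 7.2K_d)s + 7.2K_p = 0: raising K_d increases ζω_n = (9+7.2K_d)/2 while the loop stays underdamped, so T_s ≈ 4/(ζω_n) decreases.

decrease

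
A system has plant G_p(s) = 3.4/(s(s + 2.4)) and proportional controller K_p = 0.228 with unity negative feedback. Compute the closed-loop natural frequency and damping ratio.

ω_n = 0.88 rad/s, ζ = 1.36

With unity feedback the closed-loop characteristic equation is s² + 2.4s + 0.228·3.4 = s² + 2.4s + 0.7752 = 0.
Matching s² + 2ζω_n s + ω_n²: ω_n = √0.7752 = 0.8805 rad/s and 2ζω_n = 2.4, so ζ = 2.4/(2·0.8805) = 1.36.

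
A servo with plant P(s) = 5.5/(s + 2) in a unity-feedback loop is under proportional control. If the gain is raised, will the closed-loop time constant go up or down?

Closed-loop pole is at s = −(2+K_p·5.5); larger K_p moves it further left, so τ = 1/(2+K_p·5.5) decreases.

decrease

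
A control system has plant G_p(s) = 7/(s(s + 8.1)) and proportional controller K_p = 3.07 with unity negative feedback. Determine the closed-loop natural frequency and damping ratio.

ω_n = 4.64 rad/s, ζ = 0.874

The closed-loop denominator is s(s+8.1) + 3.07·7 = s² + 8.1s + 21.49.
So ω_n² = 21.49 ⇒ ω_n = 4.636 rad/s, and ζ = 8.1/(2ω_n) = 0.874.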